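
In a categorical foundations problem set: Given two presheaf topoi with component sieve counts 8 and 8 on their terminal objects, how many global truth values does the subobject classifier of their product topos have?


In a product of presheaf topoi E_1 x E_2, the subobject classifier
is Omega = Omega_1 x Omega_2 (componentwise), so
|Omega(top)| = |Omega_1(top_1)| * |Omega_2(top_2)|.
= 8 * 8 = 64.

64


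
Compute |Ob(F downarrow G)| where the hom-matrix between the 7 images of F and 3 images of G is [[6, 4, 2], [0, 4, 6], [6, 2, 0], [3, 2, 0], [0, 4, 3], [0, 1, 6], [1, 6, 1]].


Objects of (F downarrow G) are triples (a, b, h: F(a)->G(b)).
The count equals the sum of all entries in the hom-matrix.
sum(row 0) = 12
sum(row 1) = 10
sum(row 2) = 8
sum(row 3) = 5
sum(row 4) = 7
sum(row 5) = 7
sum(row 6) = 8
Grand total = 57

57


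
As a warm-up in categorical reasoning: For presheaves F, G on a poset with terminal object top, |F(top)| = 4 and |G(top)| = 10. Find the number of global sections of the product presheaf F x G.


Global sections of a presheaf on a poset with terminal top satisfy
Gamma(H) ~ H(top). Presheaves admit pointwise products, so
(F x G)(top) = F(top) x G(top) (Cartesian product).
|Gamma(F x G)| = |F(top)| * |G(top)| = 4 * 10 = 40.

40


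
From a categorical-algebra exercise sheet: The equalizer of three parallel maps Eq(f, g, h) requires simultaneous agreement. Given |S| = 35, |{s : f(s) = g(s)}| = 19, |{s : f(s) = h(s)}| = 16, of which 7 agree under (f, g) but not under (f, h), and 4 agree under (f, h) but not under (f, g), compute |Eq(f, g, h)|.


Eq(f, g, h) is the triple-agreement set: points in S where all three
maps take the same value. Using inclusion-exclusion on the pairwise data:
Pair (f, g) agrees on 19 points; pair (f, h) on 16 points.
Points agreeing under (f, g) but not (f, h) = 7; under (f, h) but not (f, g) = 4.
Triple-agreement = agreement-in-(f, g) minus points that agree under (f, g) but not (f, h):
|Eq(f, g, h)| = 19 - 7 = 12
(cross-check via (f, h): 16 - 4 = 12.)

12


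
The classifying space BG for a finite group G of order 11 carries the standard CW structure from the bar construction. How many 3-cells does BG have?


In the bar-construction CW model of BG, the n-cells are indexed by
n-tuples [g_1|...|g_n] of non-identity elements of G (degenerate
simplices with some g_i = e do not contribute cells), so there are
(|G| - 1)^n n-cells.
For dim = 3 with |G| = 11:
cells = (11 - 1)^3 = 10^3 = 1000

1000


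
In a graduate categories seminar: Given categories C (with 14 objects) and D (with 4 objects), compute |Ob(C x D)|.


The product category C x D has objects that are pairs (c, d).
Number of pairs = |Ob(C)| * |Ob(D)| = 14 * 4 = 56

56


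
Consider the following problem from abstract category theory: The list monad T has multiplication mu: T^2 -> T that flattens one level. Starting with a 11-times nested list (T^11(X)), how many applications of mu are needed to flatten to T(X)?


Each application of mu: T^2 -> T removes one layer of nesting.
Starting at depth 11 (i.e., T^11(X)), we need to reach T(X).
Number of mu applications = 11 - 1 = 10

10


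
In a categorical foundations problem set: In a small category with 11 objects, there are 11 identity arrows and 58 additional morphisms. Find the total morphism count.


Each object has an identity morphism, giving 11 identities.
Adding the 58 non-identity morphisms:
Total = 11 + 58 = 69

69


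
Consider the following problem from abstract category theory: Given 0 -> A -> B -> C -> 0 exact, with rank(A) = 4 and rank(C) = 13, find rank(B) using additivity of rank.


For a short exact sequence 0 -> A -> B -> C -> 0,
rank is additive: rank(B) = rank(A) + rank(C).
rank(B) = 4 + 13 = 17

17


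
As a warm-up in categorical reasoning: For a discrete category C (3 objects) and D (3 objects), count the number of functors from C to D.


A functor from a discrete category C to D is determined by
where each object maps. Each of the 3 objects of C can map
to any of the 3 objects of D independently.
Number of functors = 3^3 = 27

27


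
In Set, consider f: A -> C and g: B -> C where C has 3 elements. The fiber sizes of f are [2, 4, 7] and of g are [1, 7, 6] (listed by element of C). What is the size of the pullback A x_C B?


The pullback A x_C B consists of pairs (a, b) with f(a) = g(b).
For each element c in C, the fiber product has |f^-1(c)| * |g^-1(c)| elements.
Summing over C: 2 * 1 + 4 * 7 + 7 * 6
= 2 + 28 + 42 = 72

72


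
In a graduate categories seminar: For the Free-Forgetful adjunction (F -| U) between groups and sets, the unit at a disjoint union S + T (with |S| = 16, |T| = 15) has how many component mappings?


The unit eta_X: X -> U(F(X)) of the Free-Forgetful adjunction
maps each element of X to a generator of F(X). For X = S + T (disjoint
union in Set), |S + T| = |S| + |T|.
Total mappings = 16 + 15 = 31.

31


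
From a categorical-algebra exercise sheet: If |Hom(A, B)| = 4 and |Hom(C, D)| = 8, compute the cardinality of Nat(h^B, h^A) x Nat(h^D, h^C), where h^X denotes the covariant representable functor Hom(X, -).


By the Yoneda lemma, Nat(h^B, h^A) is isomorphic to Hom(A, B),
so |Nat(h^B, h^A)| = |Hom(A, B)| and |Nat(h^D, h^C)| = |Hom(C, D)|.
|Hom(A, B)| = 4, |Hom(C, D)| = 8.
|Nat(h^B, h^A) x Nat(h^D, h^C)| = 4 * 8 = 32

32


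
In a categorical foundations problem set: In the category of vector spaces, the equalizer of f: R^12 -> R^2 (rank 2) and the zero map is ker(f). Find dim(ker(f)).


The equalizer of f and the zero map is ker(f).
By the rank-nullity theorem: dim(ker(f)) = dim(domain) - rank(f).
dim(ker(f)) = 12 - 2 = 10

10


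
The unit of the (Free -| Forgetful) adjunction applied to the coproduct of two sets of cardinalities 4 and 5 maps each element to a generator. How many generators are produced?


The unit eta_X: X -> U(F(X)) of the Free-Forgetful adjunction
maps each element of X to a generator of F(X). For X = S + T (disjoint
union in Set), |S + T| = |S| + |T|.
Total mappings = 4 + 5 = 9.

9


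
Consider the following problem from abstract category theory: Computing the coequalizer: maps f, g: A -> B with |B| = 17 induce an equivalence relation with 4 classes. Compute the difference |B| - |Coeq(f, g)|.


The coequalizer Coeq(f, g) = B / ~ has one element per equivalence class.
|B| = 17, |Coeq(f, g)| = 4.
|B| - |Coeq(f, g)| = 17 - 4 = 13.

13


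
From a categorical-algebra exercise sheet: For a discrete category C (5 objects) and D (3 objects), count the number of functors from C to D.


A functor from a discrete category C to D is determined by
where each object maps. Each of the 5 objects of C can map
to any of the 3 objects of D independently.
Number of functors = 3^5 = 243

243


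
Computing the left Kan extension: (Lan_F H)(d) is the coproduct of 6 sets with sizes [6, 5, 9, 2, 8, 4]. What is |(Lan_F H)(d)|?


Pointwise, the left Kan extension (Lan_F H)(d) is the colimit, indexed
by the comma category (F downarrow d), of H composed with the
projection (F downarrow d) -> C. Here that colimit is given
as a coproduct (disjoint union) of sets, so its cardinality is the
sum of the sizes of the summands.
Coproduct of sets with sizes: 6 + 5 + 9 + 2 + 8 + 4
= 34

34


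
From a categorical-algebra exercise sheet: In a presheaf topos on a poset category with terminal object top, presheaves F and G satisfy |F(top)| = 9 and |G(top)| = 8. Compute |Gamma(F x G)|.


Global sections of a presheaf on a poset with terminal top satisfy
Gamma(H) ~ H(top). Presheaves admit pointwise products, so
(F x G)(top) = F(top) x G(top) (Cartesian product).
|Gamma(F x G)| = |F(top)| * |G(top)| = 9 * 8 = 72.

72


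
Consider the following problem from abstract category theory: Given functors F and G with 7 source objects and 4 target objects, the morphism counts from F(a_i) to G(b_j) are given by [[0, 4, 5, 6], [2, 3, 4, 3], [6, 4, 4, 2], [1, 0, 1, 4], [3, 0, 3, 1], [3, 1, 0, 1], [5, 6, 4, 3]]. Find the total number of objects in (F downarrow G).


Objects of (F downarrow G) are triples (a, b, h: F(a)->G(b)).
The count equals the sum of all entries in the hom-matrix.
sum(row 0) = 15
sum(row 1) = 12
sum(row 2) = 16
sum(row 3) = 6
sum(row 4) = 7
sum(row 5) = 5
sum(row 6) = 18
Grand total = 79

79


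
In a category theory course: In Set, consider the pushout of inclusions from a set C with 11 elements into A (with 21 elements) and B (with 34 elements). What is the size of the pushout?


The pushout A +_C B identifies the images of C in A and B.
|A +_C B| = |A| + |B| - |C| (for injections).
= 21 + 34 - 11 = 44

44


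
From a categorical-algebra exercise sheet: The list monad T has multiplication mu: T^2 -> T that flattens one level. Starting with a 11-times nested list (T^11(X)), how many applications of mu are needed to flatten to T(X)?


Each application of mu: T^2 -> T removes one layer of nesting.
Starting at depth 11 (i.e., T^11(X)), we need to reach T(X).
Number of mu applications = 11 - 1 = 10

10


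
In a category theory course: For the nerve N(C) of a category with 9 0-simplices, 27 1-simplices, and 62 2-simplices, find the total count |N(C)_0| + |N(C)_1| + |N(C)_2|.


The 2-skeleton of the nerve N(C) consists of simplices in dimensions 0, 1, 2:
  |N(C)_0| = 9 (objects)
  |N(C)_1| = 27 (morphisms)
  |N(C)_2| = 62 (composable pairs)
Total = 9 + 27 + 62 = 98

98


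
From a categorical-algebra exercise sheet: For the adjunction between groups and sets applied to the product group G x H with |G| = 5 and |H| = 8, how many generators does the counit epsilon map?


The counit epsilon_K: F(U(K)) -> K of the Free-Forgetful adjunction
maps |K| generators of F(U(K)) into K. For K = G x H (the product group),
|G x H| = |G| * |H|.
Total generators mapped = 5 * 8 = 40.

40


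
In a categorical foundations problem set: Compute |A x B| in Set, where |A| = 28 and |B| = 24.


In Set, the product A x B is the Cartesian product.
By the universal property, |A x B| = |A| * |B|.
|A x B| = 28 * 24 = 672

672


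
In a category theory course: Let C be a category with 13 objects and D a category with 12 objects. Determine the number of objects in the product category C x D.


The product category C x D has objects that are pairs (c, d).
Number of pairs = |Ob(C)| * |Ob(D)| = 13 * 12 = 156

156


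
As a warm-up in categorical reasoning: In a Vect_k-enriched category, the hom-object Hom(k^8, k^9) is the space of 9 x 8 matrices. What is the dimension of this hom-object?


In Vect-enriched categories, Hom(k^n, k^m) is the space of m x n matrices.
dim(Hom(k^8, k^9)) = 9 * 8 = 72

72


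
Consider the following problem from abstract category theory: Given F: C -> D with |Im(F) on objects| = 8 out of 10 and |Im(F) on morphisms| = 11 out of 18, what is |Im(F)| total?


The image of F consists of distinct objects and distinct morphisms.
|Im(F)| on objects = 8
|Im(F)| on morphisms = 11
Total image cardinality = 8 + 11 = 19

19


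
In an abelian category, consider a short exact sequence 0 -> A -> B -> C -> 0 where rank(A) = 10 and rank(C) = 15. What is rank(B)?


For a short exact sequence 0 -> A -> B -> C -> 0,
rank is additive: rank(B) = rank(A) + rank(C).
rank(B) = 10 + 15 = 25

25


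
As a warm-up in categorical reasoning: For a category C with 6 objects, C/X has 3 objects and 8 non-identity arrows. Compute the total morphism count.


In the slice category C/X, objects are morphisms to X.
Identity morphisms: 3 (one per object of C/X).
Non-identity morphisms: 8.
Total = 3 + 8 = 11

11


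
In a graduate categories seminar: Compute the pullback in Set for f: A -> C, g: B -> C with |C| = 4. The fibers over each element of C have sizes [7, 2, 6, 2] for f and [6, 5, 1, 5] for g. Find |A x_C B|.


The pullback A x_C B consists of pairs (a, b) with f(a) = g(b).
For each element c in C, the fiber product has |f^-1(c)| * |g^-1(c)| elements.
Summing over C: 7 * 6 + 2 * 5 + 6 * 1 + 2 * 5
= 42 + 10 + 6 + 10 = 68

68


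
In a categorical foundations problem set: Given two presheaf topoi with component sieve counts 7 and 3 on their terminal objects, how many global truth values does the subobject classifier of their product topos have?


In a product of presheaf topoi E_1 x E_2, the subobject classifier
is Omega = Omega_1 x Omega_2 (componentwise), so
|Omega(top)| = |Omega_1(top_1)| * |Omega_2(top_2)|.
= 7 * 3 = 21.

21


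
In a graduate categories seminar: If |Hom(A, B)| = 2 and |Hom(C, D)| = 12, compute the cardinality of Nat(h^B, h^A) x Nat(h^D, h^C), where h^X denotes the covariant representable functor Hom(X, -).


By the Yoneda lemma, Nat(h^B, h^A) is isomorphic to Hom(A, B),
so |Nat(h^B, h^A)| = |Hom(A, B)| and |Nat(h^D, h^C)| = |Hom(C, D)|.
|Hom(A, B)| = 2, |Hom(C, D)| = 12.
|Nat(h^B, h^A) x Nat(h^D, h^C)| = 2 * 12 = 24

24


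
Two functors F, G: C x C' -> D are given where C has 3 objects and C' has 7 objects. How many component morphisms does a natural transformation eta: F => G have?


A natural transformation eta: F => G assigns one component morphism per
object of the domain category.
The domain is the product category C x C', so
|Ob(C x C')| = |Ob(C)| * |Ob(C')| = 3 * 7 = 21.
Therefore eta has 21 component morphisms.

21


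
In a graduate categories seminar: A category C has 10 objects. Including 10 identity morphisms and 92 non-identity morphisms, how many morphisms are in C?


Each object has an identity morphism, giving 10 identities.
Adding the 92 non-identity morphisms:
Total = 10 + 92 = 102

102


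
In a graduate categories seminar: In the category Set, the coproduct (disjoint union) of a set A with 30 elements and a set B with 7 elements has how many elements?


In Set, the coproduct A + B is the disjoint union.
|A + B| = |A| + |B| = 30 + 7 = 37

37


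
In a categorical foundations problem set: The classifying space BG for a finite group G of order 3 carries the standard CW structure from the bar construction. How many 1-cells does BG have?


In the bar-construction CW model of BG, the n-cells are indexed by
n-tuples [g_1|...|g_n] of non-identity elements of G (degenerate
simplices with some g_i = e do not contribute cells), so there are
(|G| - 1)^n n-cells.
For dim = 1 with |G| = 3:
cells = (3 - 1)^1 = 2^1 = 2

2


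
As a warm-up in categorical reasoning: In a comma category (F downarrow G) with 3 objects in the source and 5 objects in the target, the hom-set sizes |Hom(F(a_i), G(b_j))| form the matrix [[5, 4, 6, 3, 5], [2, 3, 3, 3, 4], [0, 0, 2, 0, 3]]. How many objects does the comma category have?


Objects of (F downarrow G) are triples (a, b, h: F(a)->G(b)).
The count equals the sum of all entries in the hom-matrix.
sum(row 0) = 23
sum(row 1) = 15
sum(row 2) = 5
Grand total = 43

43


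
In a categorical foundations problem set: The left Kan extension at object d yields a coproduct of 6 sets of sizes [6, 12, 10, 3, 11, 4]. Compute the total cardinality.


Pointwise, the left Kan extension (Lan_F H)(d) is the colimit, indexed
by the comma category (F downarrow d), of H composed with the
projection (F downarrow d) -> C. Here that colimit is given
as a coproduct (disjoint union) of sets, so its cardinality is the
sum of the sizes of the summands.
Coproduct of sets with sizes: 6 + 12 + 10 + 3 + 11 + 4
= 46

46


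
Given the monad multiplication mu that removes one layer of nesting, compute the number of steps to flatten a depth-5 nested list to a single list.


Each application of mu: T^2 -> T removes one layer of nesting.
Starting at depth 5 (i.e., T^5(X)), we need to reach T(X).
Number of mu applications = 5 - 1 = 4

4


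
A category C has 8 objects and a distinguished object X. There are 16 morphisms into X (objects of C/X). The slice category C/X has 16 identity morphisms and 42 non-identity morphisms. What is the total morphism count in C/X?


In the slice category C/X, objects are morphisms to X.
Identity morphisms: 16 (one per object of C/X).
Non-identity morphisms: 42.
Total = 16 + 42 = 58

58


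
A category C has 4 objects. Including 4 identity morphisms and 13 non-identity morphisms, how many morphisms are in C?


Each object has an identity morphism, giving 4 identities.
Adding the 13 non-identity morphisms:
Total = 4 + 13 = 17

17


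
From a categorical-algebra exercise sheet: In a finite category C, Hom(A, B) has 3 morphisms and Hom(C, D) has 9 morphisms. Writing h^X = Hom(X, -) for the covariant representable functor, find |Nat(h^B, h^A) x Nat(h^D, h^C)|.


By the Yoneda lemma, Nat(h^B, h^A) is isomorphic to Hom(A, B),
so |Nat(h^B, h^A)| = |Hom(A, B)| and |Nat(h^D, h^C)| = |Hom(C, D)|.
|Hom(A, B)| = 3, |Hom(C, D)| = 9.
|Nat(h^B, h^A) x Nat(h^D, h^C)| = 3 * 9 = 27

27


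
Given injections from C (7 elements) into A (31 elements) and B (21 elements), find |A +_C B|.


The pushout A +_C B identifies the images of C in A and B.
|A +_C B| = |A| + |B| - |C| (for injections).
= 31 + 21 - 7 = 45

45


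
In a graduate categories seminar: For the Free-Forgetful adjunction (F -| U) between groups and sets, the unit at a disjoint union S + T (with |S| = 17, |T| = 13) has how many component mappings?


The unit eta_X: X -> U(F(X)) of the Free-Forgetful adjunction
maps each element of X to a generator of F(X). For X = S + T (disjoint
union in Set), |S + T| = |S| + |T|.
Total mappings = 17 + 13 = 30.

30


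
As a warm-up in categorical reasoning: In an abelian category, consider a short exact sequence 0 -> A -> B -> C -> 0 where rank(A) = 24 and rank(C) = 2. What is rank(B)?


For a short exact sequence 0 -> A -> B -> C -> 0,
rank is additive: rank(B) = rank(A) + rank(C).
rank(B) = 24 + 2 = 26

26


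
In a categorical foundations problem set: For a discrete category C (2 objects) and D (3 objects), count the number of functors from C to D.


A functor from a discrete category C to D is determined by
where each object maps. Each of the 2 objects of C can map
to any of the 3 objects of D independently.
Number of functors = 3^2 = 9

9


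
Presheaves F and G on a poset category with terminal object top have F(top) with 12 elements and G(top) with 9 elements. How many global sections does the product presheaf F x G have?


Global sections of a presheaf on a poset with terminal top satisfy
Gamma(H) ~ H(top). Presheaves admit pointwise products, so
(F x G)(top) = F(top) x G(top) (Cartesian product).
|Gamma(F x G)| = |F(top)| * |G(top)| = 12 * 9 = 108.

108


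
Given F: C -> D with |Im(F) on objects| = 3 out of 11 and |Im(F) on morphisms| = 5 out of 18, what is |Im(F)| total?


The image of F consists of distinct objects and distinct morphisms.
|Im(F)| on objects = 3
|Im(F)| on morphisms = 5
Total image cardinality = 3 + 5 = 8

8


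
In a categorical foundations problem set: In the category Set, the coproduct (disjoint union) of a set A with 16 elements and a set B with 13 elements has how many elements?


In Set, the coproduct A + B is the disjoint union.
|A + B| = |A| + |B| = 16 + 13 = 29

29


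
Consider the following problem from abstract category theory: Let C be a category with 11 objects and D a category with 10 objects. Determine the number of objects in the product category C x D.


The product category C x D has objects that are pairs (c, d).
Number of pairs = |Ob(C)| * |Ob(D)| = 11 * 10 = 110

110


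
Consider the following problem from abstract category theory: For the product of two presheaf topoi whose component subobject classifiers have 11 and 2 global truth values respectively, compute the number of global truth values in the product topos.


In a product of presheaf topoi E_1 x E_2, the subobject classifier
is Omega = Omega_1 x Omega_2 (componentwise), so
|Omega(top)| = |Omega_1(top_1)| * |Omega_2(top_2)|.
= 11 * 2 = 22.

22


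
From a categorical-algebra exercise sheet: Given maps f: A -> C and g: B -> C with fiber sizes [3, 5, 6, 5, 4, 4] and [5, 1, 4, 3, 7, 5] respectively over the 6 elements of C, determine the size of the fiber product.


The pullback A x_C B consists of pairs (a, b) with f(a) = g(b).
For each element c in C, the fiber product has |f^-1(c)| * |g^-1(c)| elements.
Summing over C: 3 * 5 + 5 * 1 + 6 * 4 + 5 * 3 + 4 * 7 + 4 * 5
= 15 + 5 + 24 + 15 + 28 + 20 = 107

107


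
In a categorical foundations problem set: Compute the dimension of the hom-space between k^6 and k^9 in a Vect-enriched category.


In Vect-enriched categories, Hom(k^n, k^m) is the space of m x n matrices.
dim(Hom(k^6, k^9)) = 9 * 6 = 54

54


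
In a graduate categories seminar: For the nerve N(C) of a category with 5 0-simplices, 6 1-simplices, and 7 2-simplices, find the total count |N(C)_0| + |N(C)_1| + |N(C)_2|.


The 2-skeleton of the nerve N(C) consists of simplices in dimensions 0, 1, 2:
  |N(C)_0| = 5 (objects)
  |N(C)_1| = 6 (morphisms)
  |N(C)_2| = 7 (composable pairs)
Total = 5 + 6 + 7 = 18

18


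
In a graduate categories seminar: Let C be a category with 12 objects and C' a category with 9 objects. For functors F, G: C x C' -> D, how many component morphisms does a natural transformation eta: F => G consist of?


A natural transformation eta: F => G assigns one component morphism per
object of the domain category.
The domain is the product category C x C', so
|Ob(C x C')| = |Ob(C)| * |Ob(C')| = 12 * 9 = 108.
Therefore eta has 108 component morphisms.

108


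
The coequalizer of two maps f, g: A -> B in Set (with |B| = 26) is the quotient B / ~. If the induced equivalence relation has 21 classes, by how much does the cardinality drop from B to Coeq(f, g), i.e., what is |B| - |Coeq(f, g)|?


The coequalizer Coeq(f, g) = B / ~ has one element per equivalence class.
|B| = 26, |Coeq(f, g)| = 21.
|B| - |Coeq(f, g)| = 26 - 21 = 5.

5


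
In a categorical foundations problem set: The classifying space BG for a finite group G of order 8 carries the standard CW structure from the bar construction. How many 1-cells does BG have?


In the bar-construction CW model of BG, the n-cells are indexed by
n-tuples [g_1|...|g_n] of non-identity elements of G (degenerate
simplices with some g_i = e do not contribute cells), so there are
(|G| - 1)^n n-cells.
For dim = 1 with |G| = 8:
cells = (8 - 1)^1 = 7^1 = 7

7


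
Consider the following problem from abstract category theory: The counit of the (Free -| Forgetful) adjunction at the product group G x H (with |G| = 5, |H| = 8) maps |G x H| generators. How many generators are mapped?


The counit epsilon_K: F(U(K)) -> K of the Free-Forgetful adjunction
maps |K| generators of F(U(K)) into K. For K = G x H (the product group),
|G x H| = |G| * |H|.
Total generators mapped = 5 * 8 = 40.

40


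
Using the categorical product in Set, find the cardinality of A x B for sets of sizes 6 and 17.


In Set, the product A x B is the Cartesian product.
By the universal property, |A x B| = |A| * |B|.
|A x B| = 6 * 17 = 102

102


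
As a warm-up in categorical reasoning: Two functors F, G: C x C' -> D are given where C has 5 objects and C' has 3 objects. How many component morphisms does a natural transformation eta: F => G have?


A natural transformation eta: F => G assigns one component morphism per
object of the domain category.
The domain is the product category C x C', so
|Ob(C x C')| = |Ob(C)| * |Ob(C')| = 5 * 3 = 15.
Therefore eta has 15 component morphisms.

15


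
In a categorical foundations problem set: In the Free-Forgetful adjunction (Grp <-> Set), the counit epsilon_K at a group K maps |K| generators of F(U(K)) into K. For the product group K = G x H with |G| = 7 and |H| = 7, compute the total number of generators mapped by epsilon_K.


The counit epsilon_K: F(U(K)) -> K of the Free-Forgetful adjunction
maps |K| generators of F(U(K)) into K. For K = G x H (the product group),
|G x H| = |G| * |H|.
Total generators mapped = 7 * 7 = 49.

49


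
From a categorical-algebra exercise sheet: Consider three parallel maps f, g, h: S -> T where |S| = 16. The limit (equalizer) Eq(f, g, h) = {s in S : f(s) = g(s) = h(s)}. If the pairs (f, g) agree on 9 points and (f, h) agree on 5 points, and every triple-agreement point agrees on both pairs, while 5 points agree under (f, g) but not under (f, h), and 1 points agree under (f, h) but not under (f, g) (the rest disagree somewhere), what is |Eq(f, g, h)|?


Eq(f, g, h) is the triple-agreement set: points in S where all three
maps take the same value. Using inclusion-exclusion on the pairwise data:
Pair (f, g) agrees on 9 points; pair (f, h) on 5 points.
Points agreeing under (f, g) but not (f, h) = 5; under (f, h) but not (f, g) = 1.
Triple-agreement = agreement-in-(f, g) minus points that agree under (f, g) but not (f, h):
|Eq(f, g, h)| = 9 - 5 = 4
(cross-check via (f, h): 5 - 1 = 4.)

4


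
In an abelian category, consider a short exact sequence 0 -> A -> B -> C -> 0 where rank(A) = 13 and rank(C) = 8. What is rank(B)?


For a short exact sequence 0 -> A -> B -> C -> 0,
rank is additive: rank(B) = rank(A) + rank(C).
rank(B) = 13 + 8 = 21

21


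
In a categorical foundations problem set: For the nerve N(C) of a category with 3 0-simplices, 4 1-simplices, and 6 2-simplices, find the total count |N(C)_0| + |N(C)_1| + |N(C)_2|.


The 2-skeleton of the nerve N(C) consists of simplices in dimensions 0, 1, 2:
  |N(C)_0| = 3 (objects)
  |N(C)_1| = 4 (morphisms)
  |N(C)_2| = 6 (composable pairs)
Total = 3 + 4 + 6 = 13

13


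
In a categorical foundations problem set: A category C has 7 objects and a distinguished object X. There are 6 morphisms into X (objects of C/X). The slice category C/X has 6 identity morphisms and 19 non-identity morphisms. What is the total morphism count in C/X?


In the slice category C/X, objects are morphisms to X.
Identity morphisms: 6 (one per object of C/X).
Non-identity morphisms: 19.
Total = 6 + 19 = 25

25


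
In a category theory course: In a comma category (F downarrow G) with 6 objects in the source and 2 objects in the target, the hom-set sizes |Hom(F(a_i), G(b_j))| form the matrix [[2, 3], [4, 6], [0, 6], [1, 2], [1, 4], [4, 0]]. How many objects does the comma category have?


Objects of (F downarrow G) are triples (a, b, h: F(a)->G(b)).
The count equals the sum of all entries in the hom-matrix.
sum(row 0) = 5
sum(row 1) = 10
sum(row 2) = 6
sum(row 3) = 3
sum(row 4) = 5
sum(row 5) = 4
Grand total = 33

33


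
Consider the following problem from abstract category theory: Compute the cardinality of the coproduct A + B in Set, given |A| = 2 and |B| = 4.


In Set, the coproduct A + B is the disjoint union.
|A + B| = |A| + |B| = 2 + 4 = 6

6


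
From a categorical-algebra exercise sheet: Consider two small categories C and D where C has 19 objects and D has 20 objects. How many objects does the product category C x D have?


The product category C x D has objects that are pairs (c, d).
Number of pairs = |Ob(C)| * |Ob(D)| = 19 * 20 = 380

380


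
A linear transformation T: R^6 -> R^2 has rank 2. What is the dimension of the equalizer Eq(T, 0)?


The equalizer of f and the zero map is ker(f).
By the rank-nullity theorem: dim(ker(f)) = dim(domain) - rank(f).
dim(ker(f)) = 6 - 2 = 4

4


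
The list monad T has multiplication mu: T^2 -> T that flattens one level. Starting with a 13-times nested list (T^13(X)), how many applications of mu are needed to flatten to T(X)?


Each application of mu: T^2 -> T removes one layer of nesting.
Starting at depth 13 (i.e., T^13(X)), we need to reach T(X).
Number of mu applications = 13 - 1 = 12

12


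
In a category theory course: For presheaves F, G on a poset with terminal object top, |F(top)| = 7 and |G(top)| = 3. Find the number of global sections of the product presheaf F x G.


Global sections of a presheaf on a poset with terminal top satisfy
Gamma(H) ~ H(top). Presheaves admit pointwise products, so
(F x G)(top) = F(top) x G(top) (Cartesian product).
|Gamma(F x G)| = |F(top)| * |G(top)| = 7 * 3 = 21.

21


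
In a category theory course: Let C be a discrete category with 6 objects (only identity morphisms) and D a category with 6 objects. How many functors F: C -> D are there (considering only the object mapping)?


A functor from a discrete category C to D is determined by
where each object maps. Each of the 6 objects of C can map
to any of the 6 objects of D independently.
Number of functors = 6^6 = 46656

46656


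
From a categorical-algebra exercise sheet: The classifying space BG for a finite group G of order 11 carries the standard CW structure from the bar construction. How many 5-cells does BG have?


In the bar-construction CW model of BG, the n-cells are indexed by
n-tuples [g_1|...|g_n] of non-identity elements of G (degenerate
simplices with some g_i = e do not contribute cells), so there are
(|G| - 1)^n n-cells.
For dim = 5 with |G| = 11:
cells = (11 - 1)^5 = 10^5 = 100000

100000


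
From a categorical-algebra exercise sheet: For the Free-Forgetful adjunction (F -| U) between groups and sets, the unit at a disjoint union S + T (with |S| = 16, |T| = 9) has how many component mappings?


The unit eta_X: X -> U(F(X)) of the Free-Forgetful adjunction
maps each element of X to a generator of F(X). For X = S + T (disjoint
union in Set), |S + T| = |S| + |T|.
Total mappings = 16 + 9 = 25.

25


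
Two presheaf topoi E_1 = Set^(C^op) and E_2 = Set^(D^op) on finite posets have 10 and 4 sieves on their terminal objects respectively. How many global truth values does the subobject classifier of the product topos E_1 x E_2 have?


In a product of presheaf topoi E_1 x E_2, the subobject classifier
is Omega = Omega_1 x Omega_2 (componentwise), so
|Omega(top)| = |Omega_1(top_1)| * |Omega_2(top_2)|.
= 10 * 4 = 40.

40


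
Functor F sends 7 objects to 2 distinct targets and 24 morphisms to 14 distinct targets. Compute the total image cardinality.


The image of F consists of distinct objects and distinct morphisms.
|Im(F)| on objects = 2
|Im(F)| on morphisms = 14
Total image cardinality = 2 + 14 = 16

16


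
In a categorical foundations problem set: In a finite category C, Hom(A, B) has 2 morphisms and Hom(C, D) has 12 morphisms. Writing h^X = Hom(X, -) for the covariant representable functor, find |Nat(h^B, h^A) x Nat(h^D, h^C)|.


By the Yoneda lemma, Nat(h^B, h^A) is isomorphic to Hom(A, B),
so |Nat(h^B, h^A)| = |Hom(A, B)| and |Nat(h^D, h^C)| = |Hom(C, D)|.
|Hom(A, B)| = 2, |Hom(C, D)| = 12.
|Nat(h^B, h^A) x Nat(h^D, h^C)| = 2 * 12 = 24

24


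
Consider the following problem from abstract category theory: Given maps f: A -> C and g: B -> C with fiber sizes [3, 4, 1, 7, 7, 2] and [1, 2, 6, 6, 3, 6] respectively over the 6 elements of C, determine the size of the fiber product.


The pullback A x_C B consists of pairs (a, b) with f(a) = g(b).
For each element c in C, the fiber product has |f^-1(c)| * |g^-1(c)| elements.
Summing over C: 3 * 1 + 4 * 2 + 1 * 6 + 7 * 6 + 7 * 3 + 2 * 6
= 3 + 8 + 6 + 42 + 21 + 12 = 92

92


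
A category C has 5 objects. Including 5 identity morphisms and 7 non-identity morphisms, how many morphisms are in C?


Each object has an identity morphism, giving 5 identities.
Adding the 7 non-identity morphisms:
Total = 5 + 7 = 12

12


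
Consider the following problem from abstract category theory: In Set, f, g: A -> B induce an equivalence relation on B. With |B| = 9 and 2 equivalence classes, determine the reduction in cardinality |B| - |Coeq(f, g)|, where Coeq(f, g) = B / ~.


The coequalizer Coeq(f, g) = B / ~ has one element per equivalence class.
|B| = 9, |Coeq(f, g)| = 2.
|B| - |Coeq(f, g)| = 9 - 2 = 7.

7


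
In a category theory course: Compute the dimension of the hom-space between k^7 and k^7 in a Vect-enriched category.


In Vect-enriched categories, Hom(k^n, k^m) is the space of m x n matrices.
dim(Hom(k^7, k^7)) = 7 * 7 = 49

49


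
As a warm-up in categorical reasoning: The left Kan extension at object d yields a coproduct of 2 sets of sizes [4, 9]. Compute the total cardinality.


Pointwise, the left Kan extension (Lan_F H)(d) is the colimit, indexed
by the comma category (F downarrow d), of H composed with the
projection (F downarrow d) -> C. Here that colimit is given
as a coproduct (disjoint union) of sets, so its cardinality is the
sum of the sizes of the summands.
Coproduct of sets with sizes: 4 + 9
= 13

13


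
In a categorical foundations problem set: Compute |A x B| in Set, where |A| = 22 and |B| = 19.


In Set, the product A x B is the Cartesian product.
By the universal property, |A x B| = |A| * |B|.
|A x B| = 22 * 19 = 418

418


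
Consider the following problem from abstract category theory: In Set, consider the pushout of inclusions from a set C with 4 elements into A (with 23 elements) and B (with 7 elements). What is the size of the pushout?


The pushout A +_C B identifies the images of C in A and B.
|A +_C B| = |A| + |B| - |C| (for injections).
= 23 + 7 - 4 = 26

26


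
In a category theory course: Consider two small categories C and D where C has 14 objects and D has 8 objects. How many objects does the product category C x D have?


The product category C x D has objects that are pairs (c, d).
Number of pairs = |Ob(C)| * |Ob(D)| = 14 * 8 = 112

112


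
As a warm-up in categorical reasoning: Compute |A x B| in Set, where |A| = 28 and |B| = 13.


In Set, the product A x B is the Cartesian product.
By the universal property, |A x B| = |A| * |B|.
|A x B| = 28 * 13 = 364

364


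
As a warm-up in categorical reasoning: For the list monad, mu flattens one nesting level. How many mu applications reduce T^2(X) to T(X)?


Each application of mu: T^2 -> T removes one layer of nesting.
Starting at depth 2 (i.e., T^2(X)), we need to reach T(X).
Number of mu applications = 2 - 1 = 1

1


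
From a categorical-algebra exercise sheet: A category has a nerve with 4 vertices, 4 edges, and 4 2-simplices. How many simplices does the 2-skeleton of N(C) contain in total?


The 2-skeleton of the nerve N(C) consists of simplices in dimensions 0, 1, 2:
  |N(C)_0| = 4 (objects)
  |N(C)_1| = 4 (morphisms)
  |N(C)_2| = 4 (composable pairs)
Total = 4 + 4 + 4 = 12

12


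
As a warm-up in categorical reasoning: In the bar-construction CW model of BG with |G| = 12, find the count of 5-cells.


In the bar-construction CW model of BG, the n-cells are indexed by
n-tuples [g_1|...|g_n] of non-identity elements of G (degenerate
simplices with some g_i = e do not contribute cells), so there are
(|G| - 1)^n n-cells.
For dim = 5 with |G| = 12:
cells = (12 - 1)^5 = 11^5 = 161051

161051


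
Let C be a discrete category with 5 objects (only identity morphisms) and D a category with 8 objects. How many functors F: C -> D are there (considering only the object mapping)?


A functor from a discrete category C to D is determined by
where each object maps. Each of the 5 objects of C can map
to any of the 8 objects of D independently.
Number of functors = 8^5 = 32768

32768


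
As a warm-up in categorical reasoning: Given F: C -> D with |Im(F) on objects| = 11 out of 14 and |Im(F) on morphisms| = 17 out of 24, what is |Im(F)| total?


The image of F consists of distinct objects and distinct morphisms.
|Im(F)| on objects = 11
|Im(F)| on morphisms = 17
Total image cardinality = 11 + 17 = 28

28


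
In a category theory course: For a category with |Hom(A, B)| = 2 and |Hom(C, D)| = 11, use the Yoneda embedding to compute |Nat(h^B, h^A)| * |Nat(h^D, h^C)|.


By the Yoneda lemma, Nat(h^B, h^A) is isomorphic to Hom(A, B),
so |Nat(h^B, h^A)| = |Hom(A, B)| and |Nat(h^D, h^C)| = |Hom(C, D)|.
|Hom(A, B)| = 2, |Hom(C, D)| = 11.
|Nat(h^B, h^A) x Nat(h^D, h^C)| = 2 * 11 = 22

22


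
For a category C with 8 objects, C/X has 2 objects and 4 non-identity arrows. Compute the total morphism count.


In the slice category C/X, objects are morphisms to X.
Identity morphisms: 2 (one per object of C/X).
Non-identity morphisms: 4.
Total = 2 + 4 = 6

6


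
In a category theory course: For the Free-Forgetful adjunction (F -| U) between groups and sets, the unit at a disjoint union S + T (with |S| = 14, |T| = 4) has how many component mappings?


The unit eta_X: X -> U(F(X)) of the Free-Forgetful adjunction
maps each element of X to a generator of F(X). For X = S + T (disjoint
union in Set), |S + T| = |S| + |T|.
Total mappings = 14 + 4 = 18.

18


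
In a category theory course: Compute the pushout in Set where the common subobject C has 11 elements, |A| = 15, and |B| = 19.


The pushout A +_C B identifies the images of C in A and B.
|A +_C B| = |A| + |B| - |C| (for injections).
= 15 + 19 - 11 = 23

23


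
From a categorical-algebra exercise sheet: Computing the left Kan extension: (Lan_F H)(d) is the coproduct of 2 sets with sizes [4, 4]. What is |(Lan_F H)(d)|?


Pointwise, the left Kan extension (Lan_F H)(d) is the colimit, indexed
by the comma category (F downarrow d), of H composed with the
projection (F downarrow d) -> C. Here that colimit is given
as a coproduct (disjoint union) of sets, so its cardinality is the
sum of the sizes of the summands.
Coproduct of sets with sizes: 4 + 4
= 8

8


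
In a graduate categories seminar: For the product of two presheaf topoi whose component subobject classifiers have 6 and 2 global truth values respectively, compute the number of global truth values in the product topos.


In a product of presheaf topoi E_1 x E_2, the subobject classifier
is Omega = Omega_1 x Omega_2 (componentwise), so
|Omega(top)| = |Omega_1(top_1)| * |Omega_2(top_2)|.
= 6 * 2 = 12.

12


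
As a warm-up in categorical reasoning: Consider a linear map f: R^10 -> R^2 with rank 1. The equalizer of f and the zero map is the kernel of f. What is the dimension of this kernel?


The equalizer of f and the zero map is ker(f).
By the rank-nullity theorem: dim(ker(f)) = dim(domain) - rank(f).
dim(ker(f)) = 10 - 1 = 9

9


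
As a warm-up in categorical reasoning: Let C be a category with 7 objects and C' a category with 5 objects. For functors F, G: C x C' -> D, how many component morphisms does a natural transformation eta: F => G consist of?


A natural transformation eta: F => G assigns one component morphism per
object of the domain category.
The domain is the product category C x C', so
|Ob(C x C')| = |Ob(C)| * |Ob(C')| = 7 * 5 = 35.
Therefore eta has 35 component morphisms.

35


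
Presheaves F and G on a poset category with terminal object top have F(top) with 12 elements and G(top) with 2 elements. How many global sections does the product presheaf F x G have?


Global sections of a presheaf on a poset with terminal top satisfy
Gamma(H) ~ H(top). Presheaves admit pointwise products, so
(F x G)(top) = F(top) x G(top) (Cartesian product).
|Gamma(F x G)| = |F(top)| * |G(top)| = 12 * 2 = 24.

24


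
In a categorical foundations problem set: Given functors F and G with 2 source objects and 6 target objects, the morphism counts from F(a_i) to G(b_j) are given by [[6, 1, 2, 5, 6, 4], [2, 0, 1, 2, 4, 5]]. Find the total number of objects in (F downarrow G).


Objects of (F downarrow G) are triples (a, b, h: F(a)->G(b)).
The count equals the sum of all entries in the hom-matrix.
sum(row 0) = 24
sum(row 1) = 14
Grand total = 38

38


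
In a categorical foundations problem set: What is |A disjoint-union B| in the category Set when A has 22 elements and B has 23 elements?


In Set, the coproduct A + B is the disjoint union.
|A + B| = |A| + |B| = 22 + 23 = 45

45


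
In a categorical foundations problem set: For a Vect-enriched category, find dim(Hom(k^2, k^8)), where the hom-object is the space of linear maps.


In Vect-enriched categories, Hom(k^n, k^m) is the space of m x n matrices.
dim(Hom(k^2, k^8)) = 8 * 2 = 16

16


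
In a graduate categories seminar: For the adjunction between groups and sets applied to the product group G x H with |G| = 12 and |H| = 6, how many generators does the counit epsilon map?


The counit epsilon_K: F(U(K)) -> K of the Free-Forgetful adjunction
maps |K| generators of F(U(K)) into K. For K = G x H (the product group),
|G x H| = |G| * |H|.
Total generators mapped = 12 * 6 = 72.

72
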